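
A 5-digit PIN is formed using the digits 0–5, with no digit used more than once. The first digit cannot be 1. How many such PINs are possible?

600

The first digit has 6−1 = 5 choices (anything except 1).
The remaining 4 digits are filled from the other 5 symbols without repetition: 5 × 4 × 3 × 2 = 120.
Total: 5 × 120 = 600.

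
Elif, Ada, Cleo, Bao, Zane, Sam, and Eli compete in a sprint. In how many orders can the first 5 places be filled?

2520

This is an ordered selection of 5 from 7: P(7,5).
That gives 7 × 6 × 5 × 4 × 3 = 2520.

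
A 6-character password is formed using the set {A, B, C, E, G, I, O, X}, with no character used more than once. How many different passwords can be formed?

20160

Choose and order 6 of the 8 symbols: the first character has 8 options, the next 7, and so on down to 3.
8 × 7 × 6 × 5 × 4 × 3 = 20160.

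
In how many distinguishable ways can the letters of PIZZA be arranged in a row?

60

The 5 letters of PIZZA have repeats: Z appearing twice.
The number of distinct arrangements is 5!/(2!) = 120/2 = 60.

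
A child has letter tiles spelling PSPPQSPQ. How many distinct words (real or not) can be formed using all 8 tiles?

420

The 8 letters of PSPPQSPQ have repeats: P appearing 4 times, Q appearing twice, and S appearing twice.
The number of distinct arrangements is 8!/(4!·2!·2!) = 40320/96 = 420.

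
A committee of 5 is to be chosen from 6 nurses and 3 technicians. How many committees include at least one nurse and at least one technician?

120

Total 5-person selections from all 9: C(9,5) = 126.
Selections missing a whole group: no nurses → C(3,5) = 0; no technicians → C(6,5) = 6.
Both groups omitted at once is impossible, so 126 − 6 = 120.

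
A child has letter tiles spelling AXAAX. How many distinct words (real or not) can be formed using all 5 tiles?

10

The 5 letters of AXAAX have repeats: A appearing 3 times and X appearing twice.
The number of distinct arrangements is 5!/(3!·2!) = 120/12 = 10.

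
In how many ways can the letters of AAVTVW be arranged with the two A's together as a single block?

Treat the 2 copies of A as a single block. The multiset to arrange is then {AA, T, V, V, W}, 5 items in all.
That gives (5)!/(2!) = 60 arrangements.

60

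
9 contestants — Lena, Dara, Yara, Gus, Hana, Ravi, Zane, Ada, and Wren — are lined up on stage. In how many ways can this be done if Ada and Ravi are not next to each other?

282240

There are 9! = 362880 arrangements in all. If Ada and Ravi are adjacent, merging them into one block gives 2·(8)! = 80640 arrangements.
So 362880 − 80640 = 282240 arrangements keep them apart.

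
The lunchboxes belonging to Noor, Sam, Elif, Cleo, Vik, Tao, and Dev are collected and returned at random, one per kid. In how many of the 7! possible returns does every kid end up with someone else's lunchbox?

Count assignments avoiding every fixed point. For any j of the 7 kids fixed to their own lunchbox, the other 7−j can be arranged in (7−j)! ways.
By inclusion–exclusion this is Σ_{j=0}^{7} (−1)^j C(7,j)·(7−j)!.
Computing: 5040 − 5040 + 2520 − 840 + 210 − 42 + 7 − 1 = 1854.

1854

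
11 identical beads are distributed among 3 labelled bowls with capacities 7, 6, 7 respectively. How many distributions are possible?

Ignoring the caps, the number of non-negative solutions to x_1+…+x_3 = 11 is C(13,2) = 78.
Subtract solutions that violate a single cap (substitute x_i' = x_i − (cap_i+1)): x_1 ≥ 8 gives C(5,2) = 10; x_2 ≥ 7 gives C(6,2) = 15; x_3 ≥ 8 gives C(5,2) = 10. Together 35.
No two caps can be exceeded simultaneously, so the pair terms are all 0.
By inclusion–exclusion the count is 78 − 35 + 0 = 43.

43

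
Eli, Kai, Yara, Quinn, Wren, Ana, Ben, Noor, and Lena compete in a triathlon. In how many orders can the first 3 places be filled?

This is an ordered selection of 3 from 9: P(9,3).
That gives 9 × 8 × 7 = 504.

504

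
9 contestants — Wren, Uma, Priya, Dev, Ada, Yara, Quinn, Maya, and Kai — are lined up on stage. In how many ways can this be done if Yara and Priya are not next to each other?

282240

There are 9! = 362880 arrangements in all. If Yara and Priya are adjacent, merging them into one block gives 2·(8)! = 80640 arrangements.
Complementary counting: 362880 − 80640 = 282240.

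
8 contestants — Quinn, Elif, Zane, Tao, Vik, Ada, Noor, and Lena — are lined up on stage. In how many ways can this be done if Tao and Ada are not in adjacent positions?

Of the 8! = 40320 arrangements, those with Tao and Ada adjacent number 2 × 7! = 10080 (treat the pair as a block with 2 internal orders).
Complementary counting: 40320 − 10080 = 30240.

30240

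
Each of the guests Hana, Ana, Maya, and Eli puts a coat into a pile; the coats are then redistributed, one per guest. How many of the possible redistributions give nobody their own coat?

Count assignments avoiding every fixed point. For any j of the 4 guests fixed to their own coat, the other 4−j can be arranged in (4−j)! ways.
By inclusion–exclusion this is Σ_{j=0}^{4} (−1)^j C(4,j)·(4−j)!.
Computing: 24 − 24 + 12 − 4 + 1 = 9.

9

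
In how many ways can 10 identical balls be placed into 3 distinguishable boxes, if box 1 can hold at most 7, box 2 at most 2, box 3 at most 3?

6

By stars and bars, unrestricted non-negative solutions to x_1+…+x_3 = 10 number C(10+2,2) = 66.
Subtract solutions that violate a single cap (substitute x_i' = x_i − (cap_i+1)): x_1 ≥ 8 gives C(4,2) = 6; x_2 ≥ 3 gives C(9,2) = 36; x_3 ≥ 4 gives C(8,2) = 28. Together 70.
Add back pairs where two caps are both exceeded: 0 + 0 + 10 = 10.
By inclusion–exclusion the count is 66 − 70 + 10 = 6.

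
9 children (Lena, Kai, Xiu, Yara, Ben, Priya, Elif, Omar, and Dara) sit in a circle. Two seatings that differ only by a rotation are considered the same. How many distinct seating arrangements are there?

40320

Fix one person's seat to break rotational symmetry; the remaining 8 people can be arranged in (8)! = 40320 ways.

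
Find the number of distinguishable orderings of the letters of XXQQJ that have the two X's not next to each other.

18

Total arrangements of XXQQJ: 5!/(2!·2!) = 30.
Arrangements with the X's together: treat XX as one letter, giving (4)!/(2!) = 12.
Hence 30 − 12 = 18.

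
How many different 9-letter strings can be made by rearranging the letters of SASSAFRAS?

The 9 letters of SASSAFRAS have repeats: A appearing 3 times and S appearing 4 times.
The number of distinct arrangements is 9!/(4!·3!) = 362880/144 = 2520.

2520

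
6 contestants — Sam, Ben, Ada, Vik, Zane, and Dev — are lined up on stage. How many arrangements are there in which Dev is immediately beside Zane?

240

Place the 4 others and the Dev-Zane pair as 5 objects in a line; the pair has 2 internal arrangements.
So the count is 2·(5)! = 240.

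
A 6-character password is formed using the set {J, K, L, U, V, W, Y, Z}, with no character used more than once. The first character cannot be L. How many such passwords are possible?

17640

The first character has 8−1 = 7 choices (anything except L).
The remaining 5 characters are filled from the other 7 symbols without repetition: 7 × 6 × 5 × 4 × 3 = 2520.
Total: 7 × 2520 = 17640.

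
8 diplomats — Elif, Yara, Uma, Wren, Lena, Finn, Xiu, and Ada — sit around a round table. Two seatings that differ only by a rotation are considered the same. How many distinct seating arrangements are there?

Seat Elif anywhere (absorbing the rotational symmetry), then permute the other 7: (7)! = 5040.

5040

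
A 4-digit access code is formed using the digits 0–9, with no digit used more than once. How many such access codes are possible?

5040

This is a permutation of 4 out of 10: P(10,4) = 10!/6!.
10 × 9 × 8 × 7 = 5040.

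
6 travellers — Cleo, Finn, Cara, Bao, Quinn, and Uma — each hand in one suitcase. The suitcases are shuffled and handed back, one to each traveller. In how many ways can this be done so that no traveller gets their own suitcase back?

265

This is the derangement count D_6: permutations of 6 items with no fixed point.
By inclusion–exclusion this is Σ_{j=0}^{6} (−1)^j C(6,j)·(6−j)!.
Computing: 720 − 720 + 360 − 120 + 30 − 6 + 1 = 265.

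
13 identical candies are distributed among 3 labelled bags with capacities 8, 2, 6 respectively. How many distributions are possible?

By stars and bars, unrestricted non-negative solutions to x_1+…+x_3 = 13 number C(13+2,2) = 105.
Subtract solutions that violate a single cap (substitute x_i' = x_i − (cap_i+1)): x_1 ≥ 9 gives C(6,2) = 15; x_2 ≥ 3 gives C(12,2) = 66; x_3 ≥ 7 gives C(8,2) = 28. Together 109.
Add back pairs where two caps are both exceeded: 3 + 0 + 10 = 13.
By inclusion–exclusion the count is 105 − 109 + 13 = 9.

9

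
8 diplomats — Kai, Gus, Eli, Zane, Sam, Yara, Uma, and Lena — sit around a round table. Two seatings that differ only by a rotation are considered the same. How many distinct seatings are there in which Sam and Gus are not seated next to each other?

3600

Without the restriction there are (7)! = 5040 seatings.
Those with Sam next to Gus: fuse the pair into one unit and seat 7 units around a circle — 2·(6)! = 1440.
Subtracting, 5040 − 1440 = 3600.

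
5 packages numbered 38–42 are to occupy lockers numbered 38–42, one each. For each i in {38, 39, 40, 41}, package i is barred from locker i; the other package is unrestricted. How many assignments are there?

53

Let Aᵢ (for 38 ≤ i ≤ 41) be the placements that put package i in its forbidden locker. Any j of these fix j positions, leaving (5−j)! ways to fill the rest, and there are C(4,j) ways to pick which j.
By inclusion–exclusion, the number of valid placements is Σ_{j=0}^{4} (−1)^j C(4,j)·(5−j)!.
Computing: 120 − 96 + 36 − 8 + 1 = 53.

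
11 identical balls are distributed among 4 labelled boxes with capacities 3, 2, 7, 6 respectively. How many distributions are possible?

65

By stars and bars, unrestricted non-negative solutions to x_1+…+x_4 = 11 number C(11+3,3) = 364.
Subtract solutions that violate a single cap (substitute x_i' = x_i − (cap_i+1)): x_1 ≥ 4 gives C(10,3) = 120; x_2 ≥ 3 gives C(11,3) = 165; x_3 ≥ 8 gives C(6,3) = 20; x_4 ≥ 7 gives C(7,3) = 35. Together 340.
Add back pairs where two caps are both exceeded: 35 + 0 + 1 + 1 + 4 + 0 = 41.
By inclusion–exclusion the count is 364 − 340 + 41 = 65.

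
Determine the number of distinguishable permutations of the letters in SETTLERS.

Letter multiplicities in SETTLERS: E×2, L×1, R×1, S×2, T×2.
The number of distinct arrangements is 8!/(2!·2!·2!) = 40320/8 = 5040.

5040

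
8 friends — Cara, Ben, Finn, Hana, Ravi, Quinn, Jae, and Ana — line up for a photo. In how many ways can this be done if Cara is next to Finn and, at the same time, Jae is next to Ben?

2880

Treat {Cara,Finn} as one block (2 orders) and {Jae,Ben} as another (2 orders).
That leaves 6 units to arrange: 2 × 2 × 6! = 4 × 720 = 2880.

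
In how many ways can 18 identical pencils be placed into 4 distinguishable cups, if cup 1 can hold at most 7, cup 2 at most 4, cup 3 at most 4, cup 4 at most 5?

Ignoring the caps, the number of non-negative solutions to x_1+…+x_4 = 18 is C(21,3) = 1330.
Subtract solutions that violate a single cap (substitute x_i' = x_i − (cap_i+1)): x_1 ≥ 8 gives C(13,3) = 286; x_2 ≥ 5 gives C(16,3) = 560; x_3 ≥ 5 gives C(16,3) = 560; x_4 ≥ 6 gives C(15,3) = 455. Together 1861.
Add back pairs where two caps are both exceeded: 56 + 56 + 35 + 165 + 120 + 120 = 552.
Subtract triples: 1 + 0 + 0 + 10 = 11.
By inclusion–exclusion the count is 1330 − 1861 + 552 − 11 = 10.

10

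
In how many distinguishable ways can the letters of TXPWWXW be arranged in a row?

420

TXPWWXW has 7 letters with W appearing 3 times and X appearing twice.
The number of distinct arrangements is 7!/(3!·2!) = 5040/12 = 420.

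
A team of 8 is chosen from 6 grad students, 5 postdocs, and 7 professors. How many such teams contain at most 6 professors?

Split by how many professors are chosen (0 through 6).
Sum: C(7,0)·C(11,8) + C(7,1)·C(11,7) + C(7,2)·C(11,6) + C(7,3)·C(11,5) + C(7,4)·C(11,4) + C(7,5)·C(11,3) + C(7,6)·C(11,2) = 165 + 2310 + 9702 + 16170 + 11550 + 3465 + 385 = 43747.

43747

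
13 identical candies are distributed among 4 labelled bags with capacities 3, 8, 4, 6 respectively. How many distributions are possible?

Without the upper bounds there are C(16,3) = 560 ways to split 13 among 4 bags.
Subtract solutions that violate a single cap (substitute x_i' = x_i − (cap_i+1)): x_1 ≥ 4 gives C(12,3) = 220; x_2 ≥ 9 gives C(7,3) = 35; x_3 ≥ 5 gives C(11,3) = 165; x_4 ≥ 7 gives C(9,3) = 84. Together 504.
Add back pairs where two caps are both exceeded: 1 + 35 + 10 + 0 + 0 + 4 = 50.
By inclusion–exclusion the count is 560 − 504 + 50 = 106.

106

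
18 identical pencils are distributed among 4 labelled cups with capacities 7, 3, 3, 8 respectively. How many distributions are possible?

20

Without the upper bounds there are C(21,3) = 1330 ways to split 18 among 4 cups.
Subtract solutions that violate a single cap (substitute x_i' = x_i − (cap_i+1)): x_1 ≥ 8 gives C(13,3) = 286; x_2 ≥ 4 gives C(17,3) = 680; x_3 ≥ 4 gives C(17,3) = 680; x_4 ≥ 9 gives C(12,3) = 220. Together 1866.
Add back pairs where two caps are both exceeded: 84 + 84 + 4 + 286 + 56 + 56 = 570.
Subtract triples: 10 + 0 + 0 + 4 = 14.
By inclusion–exclusion the count is 1330 − 1866 + 570 − 14 = 20.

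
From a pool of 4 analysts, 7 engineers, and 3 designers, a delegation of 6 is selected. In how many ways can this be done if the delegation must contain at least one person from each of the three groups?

With no constraint there are C(14,6) = 3003 possible selections.
Selections missing a whole group: no analysts → C(10,6) = 210; no engineers → C(7,6) = 7; no designers → C(11,6) = 462.
Add back selections omitting two groups (i.e. drawn from a single group): C(4,6) + C(7,6) + C(3,6) = 7.
By inclusion–exclusion: 3003 − 679 + 7 = 2331.

2331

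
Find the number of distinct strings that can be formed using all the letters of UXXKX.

20

Letter multiplicities in UXXKX: K×1, U×1, X×3.
So there are 5! / (3!) = 20 distinguishable arrangements.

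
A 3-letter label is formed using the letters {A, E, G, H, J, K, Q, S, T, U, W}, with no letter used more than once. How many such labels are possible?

Choose and order 3 of the 11 symbols: the first letter has 11 options, the next 10, then 9.
That product is 11 × 10 × 9 = 990.

990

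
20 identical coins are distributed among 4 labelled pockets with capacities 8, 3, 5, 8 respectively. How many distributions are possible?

Without the upper bounds there are C(23,3) = 1771 ways to split 20 among 4 pockets.
Subtract solutions that violate a single cap (substitute x_i' = x_i − (cap_i+1)): x_1 ≥ 9 gives C(14,3) = 364; x_2 ≥ 4 gives C(19,3) = 969; x_3 ≥ 6 gives C(17,3) = 680; x_4 ≥ 9 gives C(14,3) = 364. Together 2377.
Add back pairs where two caps are both exceeded: 120 + 56 + 10 + 286 + 120 + 56 = 648.
Subtract triples: 4 + 0 + 0 + 4 = 8.
By inclusion–exclusion the count is 1771 − 2377 + 648 − 8 = 34.

34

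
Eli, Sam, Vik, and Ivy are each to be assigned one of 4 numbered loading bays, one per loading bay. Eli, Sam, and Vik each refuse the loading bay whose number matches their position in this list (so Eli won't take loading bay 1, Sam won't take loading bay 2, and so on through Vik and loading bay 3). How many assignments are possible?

Let Aᵢ (for i ∈ {1, 2, 3}) be the placements that put person i in their forbidden loading bay. Any j of these fix j positions, leaving (4−j)! ways to fill the rest, and there are C(3,j) ways to pick which j.
By inclusion–exclusion, the number of valid placements is Σ_{j=0}^{3} (−1)^j C(3,j)·(4−j)!.
Computing: 24 − 18 + 6 − 1 = 11.

11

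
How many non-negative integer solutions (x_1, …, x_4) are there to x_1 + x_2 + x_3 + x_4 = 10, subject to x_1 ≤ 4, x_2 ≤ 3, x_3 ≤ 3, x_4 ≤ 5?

Without the upper bounds there are C(13,3) = 286 ways to split 10 among 4 variables.
Subtract solutions that violate a single cap (substitute x_i' = x_i − (cap_i+1)): x_1 ≥ 5 gives C(8,3) = 56; x_2 ≥ 4 gives C(9,3) = 84; x_3 ≥ 4 gives C(9,3) = 84; x_4 ≥ 6 gives C(7,3) = 35. Together 259.
Add back pairs where two caps are both exceeded: 4 + 4 + 0 + 10 + 1 + 1 = 20.
By inclusion–exclusion the count is 286 − 259 + 20 = 47.

47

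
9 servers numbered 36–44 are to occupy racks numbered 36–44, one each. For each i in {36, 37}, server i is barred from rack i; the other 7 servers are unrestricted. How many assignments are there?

Let Aᵢ (for i ∈ {36, 37}) be the placements that put server i in its forbidden rack. Any j of these fix j positions, leaving (9−j)! ways to fill the rest, and there are C(2,j) ways to pick which j.
By inclusion–exclusion, the number of valid placements is Σ_{j=0}^{2} (−1)^j C(2,j)·(9−j)!.
Computing: 362880 − 80640 + 5040 = 287280.

287280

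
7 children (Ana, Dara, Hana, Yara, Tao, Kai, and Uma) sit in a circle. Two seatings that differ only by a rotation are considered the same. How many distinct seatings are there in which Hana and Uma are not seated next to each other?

All circular seatings of 7 people number (6)! = 720.
Those with Hana next to Uma: fuse the pair into one unit and seat 6 units around a circle — 2·(5)! = 240.
Subtracting, 720 − 240 = 480.

480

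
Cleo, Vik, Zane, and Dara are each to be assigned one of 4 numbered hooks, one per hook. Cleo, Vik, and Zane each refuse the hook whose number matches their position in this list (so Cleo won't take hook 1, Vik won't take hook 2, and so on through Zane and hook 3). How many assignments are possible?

11

Let Aᵢ (for i ∈ {1, 2, 3}) be the placements that put person i in their forbidden hook. Any j of these fix j positions, leaving (4−j)! ways to fill the rest, and there are C(3,j) ways to pick which j.
By inclusion–exclusion, the number of valid placements is Σ_{j=0}^{3} (−1)^j C(3,j)·(4−j)!.
Computing: 24 − 18 + 6 − 1 = 11.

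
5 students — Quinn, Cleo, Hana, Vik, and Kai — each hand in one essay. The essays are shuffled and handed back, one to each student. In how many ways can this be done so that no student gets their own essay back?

44

This is the derangement count D_5: permutations of 5 items with no fixed point.
By inclusion–exclusion this is Σ_{j=0}^{5} (−1)^j C(5,j)·(5−j)!.
Computing: 120 − 120 + 60 − 20 + 5 − 1 = 44.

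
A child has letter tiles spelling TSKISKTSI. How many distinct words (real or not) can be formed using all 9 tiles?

The 9 letters of TSKISKTSI have repeats: I appearing twice, K appearing twice, S appearing 3 times, and T appearing twice.
The number of distinct arrangements is 9!/(3!·2!·2!·2!) = 362880/48 = 7560.

7560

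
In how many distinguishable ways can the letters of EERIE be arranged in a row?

The 5 letters of EERIE have repeats: E appearing 3 times.
So there are 5! / (3!) = 20 distinguishable arrangements.

20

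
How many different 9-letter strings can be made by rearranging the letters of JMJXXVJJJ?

1512

Letter multiplicities in JMJXXVJJJ: J×5, M×1, V×1, X×2.
Dividing 9! = 362880 by 5!·2! = 240 for the repeated letters gives 1512.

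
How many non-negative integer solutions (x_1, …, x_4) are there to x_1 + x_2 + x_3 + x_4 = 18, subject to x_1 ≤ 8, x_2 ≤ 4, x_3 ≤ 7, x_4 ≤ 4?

By stars and bars, unrestricted non-negative solutions to x_1+…+x_4 = 18 number C(18+3,3) = 1330.
Subtract solutions that violate a single cap (substitute x_i' = x_i − (cap_i+1)): x_1 ≥ 9 gives C(12,3) = 220; x_2 ≥ 5 gives C(16,3) = 560; x_3 ≥ 8 gives C(13,3) = 286; x_4 ≥ 5 gives C(16,3) = 560. Together 1626.
Add back pairs where two caps are both exceeded: 35 + 4 + 35 + 56 + 165 + 56 = 351.
Subtract triples: 0 + 0 + 0 + 1 = 1.
By inclusion–exclusion the count is 1330 − 1626 + 351 − 1 = 54.

54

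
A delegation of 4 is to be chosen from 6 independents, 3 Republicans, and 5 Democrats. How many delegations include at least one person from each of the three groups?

495

With no constraint there are C(14,4) = 1001 possible selections.
Subtract selections that omit an entire group: no independents → C(8,4) = 70; no Republicans → C(11,4) = 330; no Democrats → C(9,4) = 126.
Add back selections omitting two groups (i.e. drawn from a single group): C(6,4) + C(3,4) + C(5,4) = 20.
By inclusion–exclusion: 1001 − 526 + 20 = 495.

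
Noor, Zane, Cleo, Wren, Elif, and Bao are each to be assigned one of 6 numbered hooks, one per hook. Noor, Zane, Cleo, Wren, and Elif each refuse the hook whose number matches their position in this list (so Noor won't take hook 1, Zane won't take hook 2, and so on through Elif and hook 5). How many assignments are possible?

309

Let Aᵢ (for 1 ≤ i ≤ 5) be the placements that put person i in their forbidden hook. Any j of these fix j positions, leaving (6−j)! ways to fill the rest, and there are C(5,j) ways to pick which j.
By inclusion–exclusion, the number of valid placements is Σ_{j=0}^{5} (−1)^j C(5,j)·(6−j)!.
Computing: 720 − 600 + 240 − 60 + 10 − 1 = 309.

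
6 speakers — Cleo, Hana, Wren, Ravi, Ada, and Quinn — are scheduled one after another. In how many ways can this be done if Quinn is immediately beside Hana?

240

Treat {Quinn, Hana} as a single unit. There are 5 units to order, and the pair itself can be ordered 2 ways.
So the count is 2·(5)! = 240.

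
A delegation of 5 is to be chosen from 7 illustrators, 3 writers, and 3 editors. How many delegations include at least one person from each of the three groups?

Unrestricted: C(13,5) = 1287 ways to pick any 5 of the 13.
Subtract selections that omit an entire group: no illustrators → C(6,5) = 6; no writers → C(10,5) = 252; no editors → C(10,5) = 252.
Add back selections omitting two groups (i.e. drawn from a single group): C(7,5) + C(3,5) + C(3,5) = 21.
By inclusion–exclusion: 1287 − 510 + 21 = 798.

798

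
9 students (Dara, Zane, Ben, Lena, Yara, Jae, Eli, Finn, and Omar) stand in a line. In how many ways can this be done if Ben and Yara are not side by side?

Of the 9! = 362880 arrangements, those with Ben and Yara adjacent number 2 × 8! = 80640 (treat the pair as a block with 2 internal orders).
Complementary counting: 362880 − 80640 = 282240.

282240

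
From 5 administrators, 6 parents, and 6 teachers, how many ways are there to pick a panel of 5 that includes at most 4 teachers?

6182

Split by how many teachers are chosen (0 through 4).
Sum: C(6,0)·C(11,5) + C(6,1)·C(11,4) + C(6,2)·C(11,3) + C(6,3)·C(11,2) + C(6,4)·C(11,1) = 462 + 1980 + 2475 + 1100 + 165 = 6182.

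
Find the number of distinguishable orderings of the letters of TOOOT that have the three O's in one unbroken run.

3

Treat the 3 copies of O as a single block. The multiset to arrange is then {OOO, T, T}, 3 items in all.
That gives (3)!/(2!) = 3 arrangements.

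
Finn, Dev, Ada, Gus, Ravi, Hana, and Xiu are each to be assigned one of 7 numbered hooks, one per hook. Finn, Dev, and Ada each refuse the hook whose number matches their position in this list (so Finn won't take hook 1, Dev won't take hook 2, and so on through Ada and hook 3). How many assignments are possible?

Let Aᵢ (for i ∈ {1, 2, 3}) be the placements that put person i in their forbidden hook. Any j of these fix j positions, leaving (7−j)! ways to fill the rest, and there are C(3,j) ways to pick which j.
By inclusion–exclusion, the number of valid placements is Σ_{j=0}^{3} (−1)^j C(3,j)·(7−j)!.
Computing: 5040 − 2160 + 360 − 24 = 3216.

3216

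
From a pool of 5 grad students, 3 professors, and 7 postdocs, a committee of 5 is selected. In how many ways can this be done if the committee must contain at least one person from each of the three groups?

Unrestricted: C(15,5) = 3003 ways to pick any 5 of the 15.
Selections missing a whole group: no grad students → C(10,5) = 252; no professors → C(12,5) = 792; no postdocs → C(8,5) = 56.
Add back selections omitting two groups (i.e. drawn from a single group): C(5,5) + C(3,5) + C(7,5) = 22.
By inclusion–exclusion: 3003 − 1100 + 22 = 1925.

1925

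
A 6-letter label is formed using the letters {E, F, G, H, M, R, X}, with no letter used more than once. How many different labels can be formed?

With no repetition, fill the 6 letters in order: 7 choices, then 6, down to 2.
7 × 6 × 5 × 4 × 3 × 2 = 5040.

5040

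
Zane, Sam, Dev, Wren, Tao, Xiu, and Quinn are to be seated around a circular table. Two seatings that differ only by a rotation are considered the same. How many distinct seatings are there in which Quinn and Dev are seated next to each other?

240

Treat {Quinn, Dev} as one unit (2 internal orders) and seat the resulting 6 units around the table: (5)! circular arrangements.
So 2 × (5)! = 2 × 120 = 240.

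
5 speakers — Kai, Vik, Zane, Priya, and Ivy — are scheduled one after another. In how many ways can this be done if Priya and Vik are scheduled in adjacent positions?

Treat {Priya, Vik} as a single unit. There are 4 units to order, and the pair itself can be ordered 2 ways.
So the count is 2·(4)! = 48.

48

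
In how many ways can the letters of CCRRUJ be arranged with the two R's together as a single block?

Treat the 2 copies of R as a single block. The multiset to arrange is then {RR, C, C, J, U}, 5 items in all.
That gives (5)!/(2!) = 60 arrangements.

60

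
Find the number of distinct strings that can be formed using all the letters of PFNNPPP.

105

The 7 letters of PFNNPPP have repeats: N appearing twice and P appearing 4 times.
The number of distinct arrangements is 7!/(4!·2!) = 5040/48 = 105.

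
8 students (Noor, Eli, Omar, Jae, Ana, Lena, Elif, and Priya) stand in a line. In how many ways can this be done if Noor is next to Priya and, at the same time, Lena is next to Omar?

Treat {Noor,Priya} as one block (2 orders) and {Lena,Omar} as another (2 orders).
That leaves 6 units to arrange: 2 × 2 × 6! = 4 × 720 = 2880.

2880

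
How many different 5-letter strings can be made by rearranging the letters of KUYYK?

30

KUYYK has 5 letters with K appearing twice and Y appearing twice.
Dividing 5! = 120 by 2!·2! = 4 for the repeated letters gives 30.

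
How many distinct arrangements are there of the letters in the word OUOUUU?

15

The 6 letters of OUOUUU have repeats: O appearing twice and U appearing 4 times.
Dividing 6! = 720 by 4!·2! = 48 for the repeated letters gives 15.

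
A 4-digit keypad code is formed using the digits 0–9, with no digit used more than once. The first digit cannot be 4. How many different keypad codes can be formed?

The first digit has 10−1 = 9 choices (anything except 4).
The remaining 3 digits are filled from the other 9 symbols without repetition: 9 × 8 × 7 = 504.
Total: 9 × 504 = 4536.

4536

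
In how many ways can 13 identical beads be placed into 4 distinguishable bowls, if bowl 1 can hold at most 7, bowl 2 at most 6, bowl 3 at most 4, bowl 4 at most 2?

By stars and bars, unrestricted non-negative solutions to x_1+…+x_4 = 13 number C(13+3,3) = 560.
Subtract solutions that violate a single cap (substitute x_i' = x_i − (cap_i+1)): x_1 ≥ 8 gives C(8,3) = 56; x_2 ≥ 7 gives C(9,3) = 84; x_3 ≥ 5 gives C(11,3) = 165; x_4 ≥ 3 gives C(13,3) = 286. Together 591.
Add back pairs where two caps are both exceeded: 0 + 1 + 10 + 4 + 20 + 56 = 91.
By inclusion–exclusion the count is 560 − 591 + 91 = 60.

60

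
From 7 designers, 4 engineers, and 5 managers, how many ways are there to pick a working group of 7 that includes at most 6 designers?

Split by how many designers are chosen (0 through 6).
Sum: C(7,0)·C(9,7) + C(7,1)·C(9,6) + C(7,2)·C(9,5) + C(7,3)·C(9,4) + C(7,4)·C(9,3) + C(7,5)·C(9,2) + C(7,6)·C(9,1) = 36 + 588 + 2646 + 4410 + 2940 + 756 + 63 = 11439.

11439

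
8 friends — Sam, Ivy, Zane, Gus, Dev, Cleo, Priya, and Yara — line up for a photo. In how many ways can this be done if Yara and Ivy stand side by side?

10080

Treat {Yara, Ivy} as a single unit. There are 7 units to order, and the pair itself can be ordered 2 ways.
So the count is 2·(7)! = 10080.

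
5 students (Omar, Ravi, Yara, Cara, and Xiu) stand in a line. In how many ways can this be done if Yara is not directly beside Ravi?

There are 5! = 120 arrangements in all. If Yara and Ravi are adjacent, merging them into one block gives 2·(4)! = 48 arrangements.
So 120 − 48 = 72 arrangements keep them apart.

72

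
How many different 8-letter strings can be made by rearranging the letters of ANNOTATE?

5040

The 8 letters of ANNOTATE have repeats: A appearing twice, N appearing twice, and T appearing twice.
The number of distinct arrangements is 8!/(2!·2!·2!) = 40320/8 = 5040.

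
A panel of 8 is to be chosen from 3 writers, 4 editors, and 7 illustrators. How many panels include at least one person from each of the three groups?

2793

With no constraint there are C(14,8) = 3003 possible selections.
Subtract selections that omit an entire group: no writers → C(11,8) = 165; no editors → C(10,8) = 45; no illustrators → C(7,8) = 0.
Add back selections omitting two groups (i.e. drawn from a single group): C(3,8) + C(4,8) + C(7,8) = 0.
By inclusion–exclusion: 3003 − 210 + 0 = 2793.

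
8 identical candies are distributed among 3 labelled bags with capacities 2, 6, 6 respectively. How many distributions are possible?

By stars and bars, unrestricted non-negative solutions to x_1+…+x_3 = 8 number C(8+2,2) = 45.
Subtract solutions that violate a single cap (substitute x_i' = x_i − (cap_i+1)): x_1 ≥ 3 gives C(7,2) = 21; x_2 ≥ 7 gives C(3,2) = 3; x_3 ≥ 7 gives C(3,2) = 3. Together 27.
No two caps can be exceeded simultaneously, so the pair terms are all 0.
By inclusion–exclusion the count is 45 − 27 + 0 = 18.

18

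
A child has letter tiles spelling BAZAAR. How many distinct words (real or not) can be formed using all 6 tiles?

120

The 6 letters of BAZAAR have repeats: A appearing 3 times.
So there are 6! / (3!) = 120 distinguishable arrangements.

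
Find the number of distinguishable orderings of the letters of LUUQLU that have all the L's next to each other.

20

Treat the 2 copies of L as a single block. The multiset to arrange is then {LL, Q, U, U, U}, 5 items in all.
That gives (5)!/(3!) = 20 arrangements.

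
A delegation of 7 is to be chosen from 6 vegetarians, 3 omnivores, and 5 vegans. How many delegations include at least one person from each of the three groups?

Total 7-person selections from all 14: C(14,7) = 3432.
Selections missing a whole group: no vegetarians → C(8,7) = 8; no omnivores → C(11,7) = 330; no vegans → C(9,7) = 36.
Add back selections omitting two groups (i.e. drawn from a single group): C(6,7) + C(3,7) + C(5,7) = 0.
By inclusion–exclusion: 3432 − 374 + 0 = 3058.

3058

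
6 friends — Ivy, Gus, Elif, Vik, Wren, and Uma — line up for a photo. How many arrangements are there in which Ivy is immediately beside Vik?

Place the 4 others and the Ivy-Vik pair as 5 objects in a line; the pair has 2 internal arrangements.
So the count is 2·(5)! = 240.

240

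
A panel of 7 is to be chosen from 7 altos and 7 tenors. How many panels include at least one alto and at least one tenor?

3430

Total 7-person selections from all 14: C(14,7) = 3432.
Selections missing a whole group: no altos → C(7,7) = 1; no tenors → C(7,7) = 1.
Both groups omitted at once is impossible, so 3432 − 2 = 3430.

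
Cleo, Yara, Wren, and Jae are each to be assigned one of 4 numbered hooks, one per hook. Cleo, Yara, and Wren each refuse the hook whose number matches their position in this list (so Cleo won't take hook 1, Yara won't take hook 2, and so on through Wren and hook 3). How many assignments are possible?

11

Let Aᵢ (for i ∈ {1, 2, 3}) be the placements that put person i in their forbidden hook. Any j of these fix j positions, leaving (4−j)! ways to fill the rest, and there are C(3,j) ways to pick which j.
By inclusion–exclusion, the number of valid placements is Σ_{j=0}^{3} (−1)^j C(3,j)·(4−j)!.
Computing: 24 − 18 + 6 − 1 = 11.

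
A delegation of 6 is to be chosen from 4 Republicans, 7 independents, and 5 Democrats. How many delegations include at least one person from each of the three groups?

Total 6-person selections from all 16: C(16,6) = 8008.
Selections missing a whole group: no Republicans → C(12,6) = 924; no independents → C(9,6) = 84; no Democrats → C(11,6) = 462.
Add back selections omitting two groups (i.e. drawn from a single group): C(4,6) + C(7,6) + C(5,6) = 7.
By inclusion–exclusion: 8008 − 1470 + 7 = 6545.

6545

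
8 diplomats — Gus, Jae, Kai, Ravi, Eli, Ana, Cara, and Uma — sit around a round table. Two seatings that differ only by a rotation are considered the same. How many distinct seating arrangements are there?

Seat Gus anywhere (absorbing the rotational symmetry), then permute the other 7: (7)! = 5040.

5040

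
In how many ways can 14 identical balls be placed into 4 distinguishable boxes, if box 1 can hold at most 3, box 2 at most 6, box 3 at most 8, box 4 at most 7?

168

Without the upper bounds there are C(17,3) = 680 ways to split 14 among 4 boxes.
Subtract solutions that violate a single cap (substitute x_i' = x_i − (cap_i+1)): x_1 ≥ 4 gives C(13,3) = 286; x_2 ≥ 7 gives C(10,3) = 120; x_3 ≥ 9 gives C(8,3) = 56; x_4 ≥ 8 gives C(9,3) = 84. Together 546.
Add back pairs where two caps are both exceeded: 20 + 4 + 10 + 0 + 0 + 0 = 34.
By inclusion–exclusion the count is 680 − 546 + 34 = 168.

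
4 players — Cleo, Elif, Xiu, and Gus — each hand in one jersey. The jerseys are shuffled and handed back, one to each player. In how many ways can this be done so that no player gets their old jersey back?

9

Count assignments avoiding every fixed point. For any j of the 4 players fixed to their old jersey, the other 4−j can be arranged in (4−j)! ways.
By inclusion–exclusion this is Σ_{j=0}^{4} (−1)^j C(4,j)·(4−j)!.
Computing: 24 − 24 + 12 − 4 + 1 = 9.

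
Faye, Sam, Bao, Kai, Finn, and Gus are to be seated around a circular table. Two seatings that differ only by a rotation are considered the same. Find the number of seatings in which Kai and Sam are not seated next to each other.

72

Without the restriction there are (5)! = 120 seatings.
Seatings with Kai beside Sam: treat them as a block with 2 internal orders, giving 2 × (4)! = 48.
Subtracting, 120 − 48 = 72.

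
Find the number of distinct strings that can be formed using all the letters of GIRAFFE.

2520

Letter multiplicities in GIRAFFE: A×1, E×1, F×2, G×1, I×1, R×1.
The number of distinct arrangements is 7!/(2!) = 5040/2 = 2520.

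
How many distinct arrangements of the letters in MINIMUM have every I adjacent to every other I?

Treat the 2 copies of I as a single block. The multiset to arrange is then {II, M, M, M, N, U}, 6 items in all.
That gives (6)!/(3!) = 120 arrangements.

120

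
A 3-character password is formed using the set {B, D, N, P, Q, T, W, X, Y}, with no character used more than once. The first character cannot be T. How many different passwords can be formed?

448

The first character has 9−1 = 8 choices (anything except T).
The remaining 2 characters are filled from the other 8 symbols without repetition: 8 × 7 = 56.
Total: 8 × 56 = 448.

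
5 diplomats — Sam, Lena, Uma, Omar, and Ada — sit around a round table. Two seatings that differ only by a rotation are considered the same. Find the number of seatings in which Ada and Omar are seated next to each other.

12

Treat {Ada, Omar} as one unit (2 internal orders) and seat the resulting 4 units around the table: (3)! circular arrangements.
So 2 × (3)! = 2 × 6 = 12.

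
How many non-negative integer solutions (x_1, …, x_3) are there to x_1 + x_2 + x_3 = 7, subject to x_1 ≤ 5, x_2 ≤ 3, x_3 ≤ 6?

22

Ignoring the caps, the number of non-negative solutions to x_1+…+x_3 = 7 is C(9,2) = 36.
Subtract solutions that violate a single cap (substitute x_i' = x_i − (cap_i+1)): x_1 ≥ 6 gives C(3,2) = 3; x_2 ≥ 4 gives C(5,2) = 10; x_3 ≥ 7 gives C(2,2) = 1. Together 14.
No two caps can be exceeded simultaneously, so the pair terms are all 0.
By inclusion–exclusion the count is 36 − 14 + 0 = 22.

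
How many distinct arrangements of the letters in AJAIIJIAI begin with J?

Fix J in the first position and arrange the remaining 8 letters.
Those 8 letters have A appearing 3 times and I appearing 4 times, giving (8)!/(4!·3!) = 280.

280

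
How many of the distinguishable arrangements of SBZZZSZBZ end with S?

With the last slot taken by S, it remains to arrange the other 8 letters (BZZZSZBZ).
Those 8 letters have B appearing twice and Z appearing 5 times, giving (8)!/(5!·2!) = 168.

168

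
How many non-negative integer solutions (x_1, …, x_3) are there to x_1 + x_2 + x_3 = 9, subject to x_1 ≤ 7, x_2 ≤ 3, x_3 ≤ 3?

By stars and bars, unrestricted non-negative solutions to x_1+…+x_3 = 9 number C(9+2,2) = 55.
Subtract solutions that violate a single cap (substitute x_i' = x_i − (cap_i+1)): x_1 ≥ 8 gives C(3,2) = 3; x_2 ≥ 4 gives C(7,2) = 21; x_3 ≥ 4 gives C(7,2) = 21. Together 45.
Add back pairs where two caps are both exceeded: 0 + 0 + 3 = 3.
By inclusion–exclusion the count is 55 − 45 + 3 = 13.

13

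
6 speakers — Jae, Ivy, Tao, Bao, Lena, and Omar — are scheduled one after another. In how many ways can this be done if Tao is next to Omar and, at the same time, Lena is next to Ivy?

Treat {Tao,Omar} as one block (2 orders) and {Lena,Ivy} as another (2 orders).
That leaves 4 units to arrange: 2 × 2 × 4! = 4 × 24 = 96.

96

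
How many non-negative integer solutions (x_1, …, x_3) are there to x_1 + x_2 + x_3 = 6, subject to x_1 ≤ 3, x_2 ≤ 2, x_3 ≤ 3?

By stars and bars, unrestricted non-negative solutions to x_1+…+x_3 = 6 number C(6+2,2) = 28.
Subtract solutions that violate a single cap (substitute x_i' = x_i − (cap_i+1)): x_1 ≥ 4 gives C(4,2) = 6; x_2 ≥ 3 gives C(5,2) = 10; x_3 ≥ 4 gives C(4,2) = 6. Together 22.
No two caps can be exceeded simultaneously, so the pair terms are all 0.
By inclusion–exclusion the count is 28 − 22 + 0 = 6.

6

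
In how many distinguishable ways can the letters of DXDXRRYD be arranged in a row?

1680

Letter multiplicities in DXDXRRYD: D×3, R×2, X×2, Y×1.
The number of distinct arrangements is 8!/(3!·2!·2!) = 40320/24 = 1680.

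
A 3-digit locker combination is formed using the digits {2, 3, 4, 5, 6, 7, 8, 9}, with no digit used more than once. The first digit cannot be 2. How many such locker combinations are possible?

The first digit has 8−1 = 7 choices (anything except 2).
The remaining 2 digits are filled from the other 7 symbols without repetition: 7 × 6 = 42.
Total: 7 × 42 = 294.

294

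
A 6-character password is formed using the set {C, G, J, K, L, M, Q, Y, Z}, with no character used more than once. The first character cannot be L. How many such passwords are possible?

53760

The first character has 9−1 = 8 choices (anything except L).
The remaining 5 characters are filled from the other 8 symbols without repetition: 8 × 7 × 6 × 5 × 4 = 6720.
Total: 8 × 6720 = 53760.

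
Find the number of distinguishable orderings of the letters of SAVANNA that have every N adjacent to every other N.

Treat the 2 copies of N as a single block. The multiset to arrange is then {NN, A, A, A, S, V}, 6 items in all.
That gives (6)!/(3!) = 120 arrangements.

120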